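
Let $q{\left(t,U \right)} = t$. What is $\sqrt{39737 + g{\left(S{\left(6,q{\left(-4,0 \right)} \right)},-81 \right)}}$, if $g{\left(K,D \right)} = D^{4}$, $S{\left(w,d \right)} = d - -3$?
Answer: $\sqrt{43086458} \approx 6564.0$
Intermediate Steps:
$S{\left(w,d \right)} = 3 + d$ ($S{\left(w,d \right)} = d + 3 = 3 + d$)
$\sqrt{39737 + g{\left(S{\left(6,q{\left(-4,0 \right)} \right)},-81 \right)}} = \sqrt{39737 + \left(-81\right)^{4}} = \sqrt{39737 + 43046721} = \sqrt{43086458}$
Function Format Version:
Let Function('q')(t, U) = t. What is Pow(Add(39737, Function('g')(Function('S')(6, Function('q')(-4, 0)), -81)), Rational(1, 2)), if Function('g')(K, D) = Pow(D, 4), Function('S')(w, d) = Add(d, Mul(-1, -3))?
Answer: Pow(43086458, Rational(1, 2)) ≈ 6564.0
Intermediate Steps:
Function('S')(w, d) = Add(3, d) (Function('S')(w, d) = Add(d, 3) = Add(3, d))
Pow(Add(39737, Function('g')(Function('S')(6, Function('q')(-4, 0)), -81)), Rational(1, 2)) = Pow(Add(39737, Pow(-81, 4)), Rational(1, 2)) = Pow(Add(39737, 43046721), Rational(1, 2)) = Pow(43086458, Rational(1, 2))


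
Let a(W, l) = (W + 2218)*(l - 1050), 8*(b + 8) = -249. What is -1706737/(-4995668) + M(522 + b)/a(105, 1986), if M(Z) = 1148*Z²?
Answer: 5363749092957595/43448883244416 ≈ 123.45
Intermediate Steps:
b = -313/8 (b = -8 + (⅛)*(-249) = -8 - 249/8 = -313/8 ≈ -39.125)
a(W, l) = (-1050 + l)*(2218 + W) (a(W, l) = (2218 + W)*(-1050 + l) = (-1050 + l)*(2218 + W))
-1706737/(-4995668) + M(522 + b)/a(105, 1986) = -1706737/(-4995668) + (1148*(522 - 313/8)²)/(-2328900 - 1050*105 + 2218*1986 + 105*1986) = -1706737*(-1/4995668) + (1148*(3863/8)²)/(-2328900 - 110250 + 4404948 + 208530) = 1706737/4995668 + (1148*(14922769/64))/2174328 = 1706737/4995668 + (4282834703/16)*(1/2174328) = 1706737/4995668 + 4282834703/34789248 = 5363749092957595/43448883244416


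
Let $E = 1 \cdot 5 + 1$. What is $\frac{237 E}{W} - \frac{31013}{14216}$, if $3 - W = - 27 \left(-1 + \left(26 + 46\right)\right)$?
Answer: $- \frac{819371}{568640} \approx -1.4409$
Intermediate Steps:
$W = 1920$ ($W = 3 - - 27 \left(-1 + \left(26 + 46\right)\right) = 3 - - 27 \left(-1 + 72\right) = 3 - \left(-27\right) 71 = 3 - -1917 = 3 + 1917 = 1920$)
$E = 6$ ($E = 5 + 1 = 6$)
$\frac{237 E}{W} - \frac{31013}{14216} = \frac{237 \cdot 6}{1920} - \frac{31013}{14216} = 1422 \cdot \frac{1}{1920} - \frac{31013}{14216} = \frac{237}{320} - \frac{31013}{14216} = - \frac{819371}{568640}$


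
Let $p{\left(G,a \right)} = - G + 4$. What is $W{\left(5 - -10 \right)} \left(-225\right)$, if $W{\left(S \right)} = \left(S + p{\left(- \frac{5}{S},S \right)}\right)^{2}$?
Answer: $-84100$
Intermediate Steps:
$p{\left(G,a \right)} = 4 - G$
$W{\left(S \right)} = \left(4 + S + \frac{5}{S}\right)^{2}$ ($W{\left(S \right)} = \left(S + \left(4 - - \frac{5}{S}\right)\right)^{2} = \left(S + \left(4 + \frac{5}{S}\right)\right)^{2} = \left(4 + S + \frac{5}{S}\right)^{2}$)
$W{\left(5 - -10 \right)} \left(-225\right) = \frac{\left(5 + \left(5 - -10\right) \left(4 + \left(5 - -10\right)\right)\right)^{2}}{\left(5 - -10\right)^{2}} \left(-225\right) = \frac{\left(5 + \left(5 + 10\right) \left(4 + \left(5 + 10\right)\right)\right)^{2}}{\left(5 + 10\right)^{2}} \left(-225\right) = \frac{\left(5 + 15 \left(4 + 15\right)\right)^{2}}{225} \left(-225\right) = \frac{\left(5 + 15 \cdot 19\right)^{2}}{225} \left(-225\right) = \frac{\left(5 + 285\right)^{2}}{225} \left(-225\right) = \frac{290^{2}}{225} \left(-225\right) = \frac{1}{225} \cdot 84100 \left(-225\right) = \frac{3364}{9} \left(-225\right) = -84100$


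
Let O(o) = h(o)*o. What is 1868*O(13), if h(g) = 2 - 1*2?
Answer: 0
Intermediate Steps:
h(g) = 0 (h(g) = 2 - 2 = 0)
O(o) = 0 (O(o) = 0*o = 0)
1868*O(13) = 1868*0 = 0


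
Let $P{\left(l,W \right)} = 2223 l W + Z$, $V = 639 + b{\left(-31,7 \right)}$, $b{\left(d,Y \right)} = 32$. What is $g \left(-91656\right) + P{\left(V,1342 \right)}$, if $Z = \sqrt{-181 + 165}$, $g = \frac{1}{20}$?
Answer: $\frac{10008834516}{5} + 4 i \approx 2.0018 \cdot 10^{9} + 4.0 i$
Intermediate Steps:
$g = \frac{1}{20} \approx 0.05$
$Z = 4 i$ ($Z = \sqrt{-16} = 4 i \approx 4.0 i$)
$V = 671$ ($V = 639 + 32 = 671$)
$P{\left(l,W \right)} = 4 i + 2223 W l$ ($P{\left(l,W \right)} = 2223 l W + 4 i = 2223 W l + 4 i = 4 i + 2223 W l$)
$g \left(-91656\right) + P{\left(V,1342 \right)} = \frac{1}{20} \left(-91656\right) + \left(4 i + 2223 \cdot 1342 \cdot 671\right) = - \frac{22914}{5} + \left(4 i + 2001771486\right) = - \frac{22914}{5} + \left(2001771486 + 4 i\right) = \frac{10008834516}{5} + 4 i$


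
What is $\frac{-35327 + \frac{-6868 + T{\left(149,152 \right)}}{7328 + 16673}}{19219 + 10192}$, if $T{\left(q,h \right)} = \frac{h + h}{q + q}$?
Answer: $- \frac{126335638903}{105178118239} \approx -1.2012$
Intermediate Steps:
$T{\left(q,h \right)} = \frac{h}{q}$ ($T{\left(q,h \right)} = \frac{2 h}{2 q} = 2 h \frac{1}{2 q} = \frac{h}{q}$)
$\frac{-35327 + \frac{-6868 + T{\left(149,152 \right)}}{7328 + 16673}}{19219 + 10192} = \frac{-35327 + \frac{-6868 + \frac{152}{149}}{7328 + 16673}}{19219 + 10192} = \frac{-35327 + \frac{-6868 + 152 \cdot \frac{1}{149}}{24001}}{29411} = \left(-35327 + \left(-6868 + \frac{152}{149}\right) \frac{1}{24001}\right) \frac{1}{29411} = \left(-35327 - \frac{1023180}{3576149}\right) \frac{1}{29411} = \left(- \frac{126335638903}{3576149}\right) \frac{1}{29411} = - \frac{126335638903}{105178118239}$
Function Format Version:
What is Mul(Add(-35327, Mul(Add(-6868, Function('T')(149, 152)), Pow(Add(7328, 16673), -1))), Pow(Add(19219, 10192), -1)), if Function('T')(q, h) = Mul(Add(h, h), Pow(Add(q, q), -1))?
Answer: Rational(-126335638903, 105178118239) ≈ -1.2012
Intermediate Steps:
Function('T')(q, h) = Mul(h, Pow(q, -1)) (Function('T')(q, h) = Mul(Mul(2, h), Pow(Mul(2, q), -1)) = Mul(Mul(2, h), Mul(Rational(1, 2), Pow(q, -1))) = Mul(h, Pow(q, -1)))
Mul(Add(-35327, Mul(Add(-6868, Function('T')(149, 152)), Pow(Add(7328, 16673), -1))), Pow(Add(19219, 10192), -1)) = Mul(Add(-35327, Mul(Add(-6868, Mul(152, Pow(149, -1))), Pow(Add(7328, 16673), -1))), Pow(Add(19219, 10192), -1)) = Mul(Add(-35327, Mul(Add(-6868, Mul(152, Rational(1, 149))), Pow(24001, -1))), Pow(29411, -1)) = Mul(Add(-35327, Mul(Add(-6868, Rational(152, 149)), Rational(1, 24001))), Rational(1, 29411)) = Mul(Add(-35327, Mul(Rational(-1023180, 149), Rational(1, 24001))), Rational(1, 29411)) = Mul(Add(-35327, Rational(-1023180, 3576149)), Rational(1, 29411)) = Mul(Rational(-126335638903, 3576149), Rational(1, 29411)) = Rational(-126335638903, 105178118239)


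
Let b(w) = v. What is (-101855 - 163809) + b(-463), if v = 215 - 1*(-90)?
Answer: -265359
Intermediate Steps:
v = 305 (v = 215 + 90 = 305)
b(w) = 305
(-101855 - 163809) + b(-463) = (-101855 - 163809) + 305 = -265664 + 305 = -265359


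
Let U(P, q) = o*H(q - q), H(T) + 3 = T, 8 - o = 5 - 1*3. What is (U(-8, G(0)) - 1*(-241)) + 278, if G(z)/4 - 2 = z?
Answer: 501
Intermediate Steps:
G(z) = 8 + 4*z
o = 6 (o = 8 - (5 - 1*3) = 8 - (5 - 3) = 8 - 1*2 = 8 - 2 = 6)
H(T) = -3 + T
U(P, q) = -18 (U(P, q) = 6*(-3 + (q - q)) = 6*(-3 + 0) = 6*(-3) = -18)
(U(-8, G(0)) - 1*(-241)) + 278 = (-18 - 1*(-241)) + 278 = (-18 + 241) + 278 = 223 + 278 = 501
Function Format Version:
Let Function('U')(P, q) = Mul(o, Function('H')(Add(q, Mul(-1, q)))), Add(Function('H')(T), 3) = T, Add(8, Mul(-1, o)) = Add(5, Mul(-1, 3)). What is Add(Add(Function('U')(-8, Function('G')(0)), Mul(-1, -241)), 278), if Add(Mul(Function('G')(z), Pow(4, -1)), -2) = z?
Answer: 501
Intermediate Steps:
Function('G')(z) = Add(8, Mul(4, z))
o = 6 (o = Add(8, Mul(-1, Add(5, Mul(-1, 3)))) = Add(8, Mul(-1, Add(5, -3))) = Add(8, Mul(-1, 2)) = Add(8, -2) = 6)
Function('H')(T) = Add(-3, T)
Function('U')(P, q) = -18 (Function('U')(P, q) = Mul(6, Add(-3, Add(q, Mul(-1, q)))) = Mul(6, Add(-3, 0)) = Mul(6, -3) = -18)
Add(Add(Function('U')(-8, Function('G')(0)), Mul(-1, -241)), 278) = Add(Add(-18, Mul(-1, -241)), 278) = Add(Add(-18, 241), 278) = Add(223, 278) = 501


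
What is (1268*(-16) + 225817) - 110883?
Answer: 94646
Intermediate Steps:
(1268*(-16) + 225817) - 110883 = (-20288 + 225817) - 110883 = 205529 - 110883 = 94646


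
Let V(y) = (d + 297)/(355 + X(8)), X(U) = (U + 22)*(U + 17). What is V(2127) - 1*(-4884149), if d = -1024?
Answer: 5396983918/1105 ≈ 4.8841e+6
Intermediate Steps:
X(U) = (17 + U)*(22 + U) (X(U) = (22 + U)*(17 + U) = (17 + U)*(22 + U))
V(y) = -727/1105 (V(y) = (-1024 + 297)/(355 + (374 + 8² + 39*8)) = -727/(355 + (374 + 64 + 312)) = -727/(355 + 750) = -727/1105)
V(2127) - 1*(-4884149) = -727/1105 - 1*(-4884149) = -727/1105 + 4884149 = 5396983918/1105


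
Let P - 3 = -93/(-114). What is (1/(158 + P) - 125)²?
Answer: 590725976569/37810201 ≈ 15623.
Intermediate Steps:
P = 145/38 (P = 3 - 93/(-114) = 3 - 93*(-1/114) = 3 + 31/38 = 145/38 ≈ 3.8158)
(1/(158 + P) - 125)² = (1/(158 + 145/38) - 125)² = (1/(6149/38) - 125)² = (38/6149 - 125)² = (-768587/6149)² = 590725976569/37810201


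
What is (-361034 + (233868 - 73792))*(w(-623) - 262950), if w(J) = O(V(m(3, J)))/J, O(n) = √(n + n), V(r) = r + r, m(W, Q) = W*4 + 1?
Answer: 52841906100 + 401916*√13/623 ≈ 5.2842e+10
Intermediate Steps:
m(W, Q) = 1 + 4*W (m(W, Q) = 4*W + 1 = 1 + 4*W)
V(r) = 2*r
O(n) = √2*√n (O(n) = √(2*n) = √2*√n)
w(J) = 2*√13/J (w(J) = (√2*√(2*(1 + 4*3)))/J = (√2*√(2*(1 + 12)))/J = (√2*√(2*13))/J = (√2*√26)/J = (2*√13)/J = 2*√13/J)
(-361034 + (233868 - 73792))*(w(-623) - 262950) = (-361034 + (233868 - 73792))*(2*√13/(-623) - 262950) = (-361034 + 160076)*(2*√13*(-1/623) - 262950) = -200958*(-2*√13/623 - 262950) = -200958*(-262950 - 2*√13/623) = 52841906100 + 401916*√13/623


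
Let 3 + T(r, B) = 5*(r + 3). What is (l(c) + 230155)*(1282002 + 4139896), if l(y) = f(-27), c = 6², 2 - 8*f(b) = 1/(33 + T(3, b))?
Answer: 299490786808531/240 ≈ 1.2479e+12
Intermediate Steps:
T(r, B) = 12 + 5*r (T(r, B) = -3 + 5*(r + 3) = -3 + 5*(3 + r) = -3 + (15 + 5*r) = 12 + 5*r)
f(b) = 119/480 (f(b) = ¼ - 1/(8*(33 + (12 + 5*3))) = ¼ - 1/(8*(33 + (12 + 15))) = ¼ - 1/(8*(33 + 27)) = ¼ - ⅛/60 = ¼ - ⅛*1/60 = ¼ - 1/480 = 119/480)
c = 36
l(y) = 119/480
(l(c) + 230155)*(1282002 + 4139896) = (119/480 + 230155)*(1282002 + 4139896) = (110474519/480)*5421898 = 299490786808531/240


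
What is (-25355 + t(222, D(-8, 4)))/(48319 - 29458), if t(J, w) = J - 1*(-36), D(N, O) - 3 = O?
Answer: -25097/18861 ≈ -1.3306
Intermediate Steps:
D(N, O) = 3 + O
t(J, w) = 36 + J (t(J, w) = J + 36 = 36 + J)
(-25355 + t(222, D(-8, 4)))/(48319 - 29458) = (-25355 + (36 + 222))/(48319 - 29458) = (-25355 + 258)/18861 = -25097*1/18861 = -25097/18861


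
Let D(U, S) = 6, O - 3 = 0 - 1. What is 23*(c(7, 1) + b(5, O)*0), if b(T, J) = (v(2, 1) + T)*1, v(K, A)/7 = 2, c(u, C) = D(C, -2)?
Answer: 138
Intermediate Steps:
O = 2 (O = 3 + (0 - 1) = 3 - 1 = 2)
c(u, C) = 6
v(K, A) = 14 (v(K, A) = 7*2 = 14)
b(T, J) = 14 + T (b(T, J) = (14 + T)*1 = 14 + T)
23*(c(7, 1) + b(5, O)*0) = 23*(6 + (14 + 5)*0) = 23*(6 + 19*0) = 23*(6 + 0) = 23*6 = 138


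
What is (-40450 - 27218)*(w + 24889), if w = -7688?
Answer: -1163957268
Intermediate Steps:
(-40450 - 27218)*(w + 24889) = (-40450 - 27218)*(-7688 + 24889) = -67668*17201 = -1163957268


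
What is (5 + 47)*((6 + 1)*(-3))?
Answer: -1092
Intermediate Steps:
(5 + 47)*((6 + 1)*(-3)) = 52*(7*(-3)) = 52*(-21) = -1092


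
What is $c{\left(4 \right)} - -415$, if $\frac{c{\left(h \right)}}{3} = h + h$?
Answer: $439$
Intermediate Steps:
$c{\left(h \right)} = 6 h$ ($c{\left(h \right)} = 3 \left(h + h\right) = 3 \cdot 2 h = 6 h$)
$c{\left(4 \right)} - -415 = 6 \cdot 4 - -415 = 24 + 415 = 439$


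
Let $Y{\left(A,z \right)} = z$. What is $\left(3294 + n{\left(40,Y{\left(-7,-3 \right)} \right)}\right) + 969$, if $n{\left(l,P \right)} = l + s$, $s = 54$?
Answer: $4357$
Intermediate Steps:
$n{\left(l,P \right)} = 54 + l$ ($n{\left(l,P \right)} = l + 54 = 54 + l$)
$\left(3294 + n{\left(40,Y{\left(-7,-3 \right)} \right)}\right) + 969 = \left(3294 + \left(54 + 40\right)\right) + 969 = \left(3294 + 94\right) + 969 = 3388 + 969 = 4357$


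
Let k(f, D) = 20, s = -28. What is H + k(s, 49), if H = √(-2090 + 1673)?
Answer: 20 + I*√417 ≈ 20.0 + 20.421*I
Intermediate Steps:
H = I*√417 (H = √(-417) = I*√417 ≈ 20.421*I)
H + k(s, 49) = I*√417 + 20 = 20 + I*√417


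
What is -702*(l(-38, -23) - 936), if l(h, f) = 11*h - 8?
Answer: 956124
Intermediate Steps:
l(h, f) = -8 + 11*h
-702*(l(-38, -23) - 936) = -702*((-8 + 11*(-38)) - 936) = -702*((-8 - 418) - 936) = -702*(-426 - 936) = -702*(-1362) = 956124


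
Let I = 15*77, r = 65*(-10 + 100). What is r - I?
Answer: 4695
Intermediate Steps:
r = 5850 (r = 65*90 = 5850)
I = 1155
r - I = 5850 - 1*1155 = 5850 - 1155 = 4695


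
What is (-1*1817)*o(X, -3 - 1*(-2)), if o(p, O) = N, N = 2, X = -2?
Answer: -3634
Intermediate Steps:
o(p, O) = 2
(-1*1817)*o(X, -3 - 1*(-2)) = -1*1817*2 = -1817*2 = -3634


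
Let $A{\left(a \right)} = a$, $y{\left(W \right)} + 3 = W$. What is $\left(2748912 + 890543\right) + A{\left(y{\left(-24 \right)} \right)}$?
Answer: $3639428$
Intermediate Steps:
$y{\left(W \right)} = -3 + W$
$\left(2748912 + 890543\right) + A{\left(y{\left(-24 \right)} \right)} = \left(2748912 + 890543\right) - 27 = 3639455 - 27 = 3639428$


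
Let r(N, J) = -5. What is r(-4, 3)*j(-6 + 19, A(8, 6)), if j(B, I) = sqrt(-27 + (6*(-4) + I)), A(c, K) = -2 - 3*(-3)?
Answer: -10*I*sqrt(11) ≈ -33.166*I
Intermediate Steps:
A(c, K) = 7 (A(c, K) = -2 + 9 = 7)
j(B, I) = sqrt(-51 + I) (j(B, I) = sqrt(-27 + (-24 + I)) = sqrt(-51 + I))
r(-4, 3)*j(-6 + 19, A(8, 6)) = -5*sqrt(-51 + 7) = -10*I*sqrt(11)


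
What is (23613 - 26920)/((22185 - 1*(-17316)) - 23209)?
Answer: -3307/16292 ≈ -0.20298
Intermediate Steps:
(23613 - 26920)/((22185 - 1*(-17316)) - 23209) = -3307/((22185 + 17316) - 23209) = -3307/(39501 - 23209) = -3307/16292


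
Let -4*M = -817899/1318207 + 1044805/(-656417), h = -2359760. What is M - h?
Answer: 4083770862189243139/1730586968638 ≈ 2.3598e+6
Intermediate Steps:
M = 957076036259/1730586968638 (M = -(-817899/1318207 + 1044805/(-656417))/4 = -(-817899*1/1318207 + 1044805*(-1/656417))/4 = -(-817899/1318207 - 1044805/656417)/4 = -¼*(-1914152072518/865293484319) = 957076036259/1730586968638 ≈ 0.55304)
M - h = 957076036259/1730586968638 - 1*(-2359760) = 957076036259/1730586968638 + 2359760 = 4083770862189243139/1730586968638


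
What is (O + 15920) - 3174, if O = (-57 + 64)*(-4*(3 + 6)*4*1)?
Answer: 11738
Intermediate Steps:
O = -1008 (O = 7*(-36*4*1) = 7*(-4*36*1) = 7*(-144*1) = 7*(-144) = -1008)
(O + 15920) - 3174 = (-1008 + 15920) - 3174 = 14912 - 3174 = 11738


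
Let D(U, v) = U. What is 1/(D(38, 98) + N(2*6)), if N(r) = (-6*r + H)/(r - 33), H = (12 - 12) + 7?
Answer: 21/863 ≈ 0.024334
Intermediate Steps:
H = 7 (H = 0 + 7 = 7)
N(r) = (7 - 6*r)/(-33 + r) (N(r) = (-6*r + 7)/(r - 33) = (7 - 6*r)/(-33 + r))
1/(D(38, 98) + N(2*6)) = 1/(38 + (7 - 12*6)/(-33 + 2*6)) = 1/(38 + (7 - 6*12)/(-33 + 12)) = 1/(38 + (7 - 72)/(-21)) = 1/(38 - 1/21*(-65)) = 1/(38 + 65/21) = 1/(863/21) = 21/863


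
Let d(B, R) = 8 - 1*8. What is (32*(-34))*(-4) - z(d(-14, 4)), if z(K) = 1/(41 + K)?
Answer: 178431/41 ≈ 4352.0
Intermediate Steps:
d(B, R) = 0 (d(B, R) = 8 - 8 = 0)
(32*(-34))*(-4) - z(d(-14, 4)) = (32*(-34))*(-4) - 1/(41 + 0) = -1088*(-4) - 1/41 = 4352 - 1*1/41 = 4352 - 1/41 = 178431/41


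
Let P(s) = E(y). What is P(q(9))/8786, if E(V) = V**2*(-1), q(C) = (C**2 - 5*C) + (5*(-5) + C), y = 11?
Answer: -121/8786 ≈ -0.013772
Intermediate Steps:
q(C) = -25 + C**2 - 4*C (q(C) = (C**2 - 5*C) + (-25 + C) = -25 + C**2 - 4*C)
E(V) = -V**2
P(s) = -121 (P(s) = -1*11**2 = -1*121 = -121)
P(q(9))/8786 = -121/8786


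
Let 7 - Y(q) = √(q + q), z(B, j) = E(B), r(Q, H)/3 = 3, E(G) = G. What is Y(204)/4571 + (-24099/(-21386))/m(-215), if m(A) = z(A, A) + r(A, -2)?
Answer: -11331131/2876801948 - 2*√102/4571 ≈ -0.0083577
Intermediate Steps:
r(Q, H) = 9 (r(Q, H) = 3*3 = 9)
z(B, j) = B
m(A) = 9 + A (m(A) = A + 9 = 9 + A)
Y(q) = 7 - √2*√q (Y(q) = 7 - √(q + q) = 7 - √(2*q) = 7 - √2*√q)
Y(204)/4571 + (-24099/(-21386))/m(-215) = (7 - √2*√204)/4571 + (-24099/(-21386))/(9 - 215) = (7 - √2*2*√51)*(1/4571) - 24099*(-1/21386)/(-206) = (7 - 2*√102)*(1/4571) + (24099/21386)*(-1/206) = (1/653 - 2*√102/4571) - 24099/4405516 = -11331131/2876801948 - 2*√102/4571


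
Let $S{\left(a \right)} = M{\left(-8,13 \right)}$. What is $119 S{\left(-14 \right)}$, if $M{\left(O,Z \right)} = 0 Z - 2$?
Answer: $-238$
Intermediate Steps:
$M{\left(O,Z \right)} = -2$ ($M{\left(O,Z \right)} = 0 - 2 = -2$)
$S{\left(a \right)} = -2$
$119 S{\left(-14 \right)} = 119 \left(-2\right) = -238$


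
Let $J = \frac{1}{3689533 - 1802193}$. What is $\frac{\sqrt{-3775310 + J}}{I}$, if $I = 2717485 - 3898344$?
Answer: $- \frac{i \sqrt{3361962894148387165}}{1114341212530} \approx - 0.0016454 i$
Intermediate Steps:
$J = \frac{1}{1887340} \approx 5.2985 \cdot 10^{-7}$
$I = -1180859$ ($I = 2717485 - 3898344 = -1180859$)
$\frac{\sqrt{-3775310 + J}}{I} = \frac{\sqrt{-3775310 + \frac{1}{1887340}}}{-1180859} = \sqrt{- \frac{7125293575399}{1887340}} \left(- \frac{1}{1180859}\right) = \frac{i \sqrt{3361962894148387165}}{943670} \left(- \frac{1}{1180859}\right) = - \frac{i \sqrt{3361962894148387165}}{1114341212530}$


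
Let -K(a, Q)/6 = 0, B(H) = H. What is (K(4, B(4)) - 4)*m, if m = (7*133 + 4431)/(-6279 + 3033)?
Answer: 10724/1623 ≈ 6.6075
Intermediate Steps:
K(a, Q) = 0 (K(a, Q) = -6*0 = 0)
m = -2681/1623 (m = (931 + 4431)/(-3246) = 5362*(-1/3246) = -2681/1623 ≈ -1.6519)
(K(4, B(4)) - 4)*m = (0 - 4)*(-2681/1623) = -4*(-2681/1623) = 10724/1623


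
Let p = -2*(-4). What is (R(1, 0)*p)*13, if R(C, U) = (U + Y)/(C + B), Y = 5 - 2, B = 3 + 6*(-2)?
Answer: -39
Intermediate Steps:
B = -9 (B = 3 - 12 = -9)
Y = 3
p = 8
R(C, U) = (3 + U)/(-9 + C) (R(C, U) = (U + 3)/(C - 9) = (3 + U)/(-9 + C))
(R(1, 0)*p)*13 = (((3 + 0)/(-9 + 1))*8)*13 = ((3/(-8))*8)*13 = (-⅛*3*8)*13 = -3/8*8*13 = -3*13 = -39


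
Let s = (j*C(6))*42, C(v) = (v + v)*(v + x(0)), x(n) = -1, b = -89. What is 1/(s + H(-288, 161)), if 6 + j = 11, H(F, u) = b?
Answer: 1/12511 ≈ 7.9930e-5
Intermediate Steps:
H(F, u) = -89
C(v) = 2*v*(-1 + v) (C(v) = (v + v)*(v - 1) = (2*v)*(-1 + v) = 2*v*(-1 + v))
j = 5 (j = -6 + 11 = 5)
s = 12600 (s = (5*(2*6*(-1 + 6)))*42 = (5*(2*6*5))*42 = (5*60)*42 = 300*42 = 12600)
1/(s + H(-288, 161)) = 1/(12600 - 89) = 1/12511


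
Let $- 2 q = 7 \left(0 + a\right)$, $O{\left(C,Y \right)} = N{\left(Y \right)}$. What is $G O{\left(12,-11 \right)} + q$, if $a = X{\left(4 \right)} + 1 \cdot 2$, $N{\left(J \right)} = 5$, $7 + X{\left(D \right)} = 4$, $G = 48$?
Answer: $\frac{487}{2} \approx 243.5$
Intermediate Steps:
$X{\left(D \right)} = -3$ ($X{\left(D \right)} = -7 + 4 = -3$)
$O{\left(C,Y \right)} = 5$
$a = -1$ ($a = -3 + 1 \cdot 2 = -3 + 2 = -1$)
$q = \frac{7}{2}$ ($q = - \frac{7 \left(0 - 1\right)}{2} = - \frac{7 \left(-1\right)}{2} = \left(- \frac{1}{2}\right) \left(-7\right) = \frac{7}{2} \approx 3.5$)
$G O{\left(12,-11 \right)} + q = 48 \cdot 5 + \frac{7}{2} = 240 + \frac{7}{2} = \frac{487}{2}$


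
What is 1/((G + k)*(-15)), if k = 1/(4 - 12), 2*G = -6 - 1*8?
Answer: 8/855 ≈ 0.0093567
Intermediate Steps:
G = -7 (G = (-6 - 1*8)/2 = (-6 - 8)/2 = (½)*(-14) = -7)
k = -⅛ (k = 1/(-8) = -⅛ ≈ -0.12500)
1/((G + k)*(-15)) = 1/((-7 - ⅛)*(-15)) = 1/(-57/8*(-15)) = 1/(855/8) = 8/855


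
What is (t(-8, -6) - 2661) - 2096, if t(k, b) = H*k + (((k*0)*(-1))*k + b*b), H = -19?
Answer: -4569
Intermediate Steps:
t(k, b) = b² - 19*k (t(k, b) = -19*k + (((k*0)*(-1))*k + b*b) = -19*k + ((0*(-1))*k + b²) = -19*k + (0*k + b²) = -19*k + (0 + b²) = -19*k + b² = b² - 19*k)
(t(-8, -6) - 2661) - 2096 = (((-6)² - 19*(-8)) - 2661) - 2096 = ((36 + 152) - 2661) - 2096 = (188 - 2661) - 2096 = -2473 - 2096 = -4569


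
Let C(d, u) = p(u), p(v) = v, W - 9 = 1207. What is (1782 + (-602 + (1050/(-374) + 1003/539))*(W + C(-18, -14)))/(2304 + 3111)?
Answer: -2208160378/16539215 ≈ -133.51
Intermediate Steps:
W = 1216 (W = 9 + 1207 = 1216)
C(d, u) = u
(1782 + (-602 + (1050/(-374) + 1003/539))*(W + C(-18, -14)))/(2304 + 3111) = (1782 + (-602 + (1050/(-374) + 1003/539))*(1216 - 14))/(2304 + 3111) = (1782 + (-602 + (1050*(-1/374) + 1003*(1/539)))*1202)/5415 = (1782 + (-602 + (-525/187 + 1003/539))*1202)*(1/5415) = (1782 + (-602 - 8674/9163)*1202)*(1/5415) = (1782 - 5524800/9163*1202)*(1/5415) = (1782 - 6640809600/9163)*(1/5415) = -6624481134/9163*1/5415 = -2208160378/16539215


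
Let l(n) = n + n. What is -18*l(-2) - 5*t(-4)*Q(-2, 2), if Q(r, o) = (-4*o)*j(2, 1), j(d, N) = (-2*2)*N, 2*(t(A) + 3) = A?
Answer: 872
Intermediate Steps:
l(n) = 2*n
t(A) = -3 + A/2
j(d, N) = -4*N
Q(r, o) = 16*o (Q(r, o) = (-4*o)*(-4*1) = -4*o*(-4) = 16*o)
-18*l(-2) - 5*t(-4)*Q(-2, 2) = -36*(-2) - 5*(-3 + (½)*(-4))*16*2 = -18*(-4) - 5*(-3 - 2)*32 = 72 - 5*(-5)*32 = 72 - (-25)*32 = 72 - 1*(-800) = 72 + 800 = 872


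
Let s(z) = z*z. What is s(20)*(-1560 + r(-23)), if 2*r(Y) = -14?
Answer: -626800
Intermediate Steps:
s(z) = z²
r(Y) = -7 (r(Y) = (½)*(-14) = -7)
s(20)*(-1560 + r(-23)) = 20²*(-1560 - 7) = 400*(-1567) = -626800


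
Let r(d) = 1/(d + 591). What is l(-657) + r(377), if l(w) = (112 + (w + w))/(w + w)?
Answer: 582425/635976 ≈ 0.91580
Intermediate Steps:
r(d) = 1/(591 + d)
l(w) = (112 + 2*w)/(2*w) (l(w) = (112 + 2*w)/((2*w)) = (112 + 2*w)*(1/(2*w)) = (112 + 2*w)/(2*w))
l(-657) + r(377) = (56 - 657)/(-657) + 1/(591 + 377) = -1/657*(-601) + 1/968 = 601/657 + 1/968 = 582425/635976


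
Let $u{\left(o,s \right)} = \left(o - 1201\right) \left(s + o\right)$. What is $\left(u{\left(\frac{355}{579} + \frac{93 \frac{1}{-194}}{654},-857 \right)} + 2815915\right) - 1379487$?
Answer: $\frac{1477709933143964956777}{599616499236624} \approx 2.4644 \cdot 10^{6}$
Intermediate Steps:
$u{\left(o,s \right)} = \left(-1201 + o\right) \left(o + s\right)$
$\left(u{\left(\frac{355}{579} + \frac{93 \frac{1}{-194}}{654},-857 \right)} + 2815915\right) - 1379487 = \left(\left(\left(\frac{355}{579} + \frac{93 \frac{1}{-194}}{654}\right)^{2} - 1201 \left(\frac{355}{579} + \frac{93 \frac{1}{-194}}{654}\right) - -1029257 + \left(\frac{355}{579} + \frac{93 \frac{1}{-194}}{654}\right) \left(-857\right)\right) + 2815915\right) - 1379487 = \left(\left(\left(355 \cdot \frac{1}{579} + 93 \left(- \frac{1}{194}\right) \frac{1}{654}\right)^{2} - 1201 \left(355 \cdot \frac{1}{579} + 93 \left(- \frac{1}{194}\right) \frac{1}{654}\right) + 1029257 + \left(355 \cdot \frac{1}{579} + 93 \left(- \frac{1}{194}\right) \frac{1}{654}\right) \left(-857\right)\right) + 2815915\right) - 1379487 = \left(\left(\left(\frac{355}{579} - \frac{31}{42292}\right)^{2} - 1201 \left(\frac{355}{579} - \frac{31}{42292}\right) + 1029257 + \left(\frac{355}{579} - \frac{31}{42292}\right) \left(-857\right)\right) + 2815915\right) - 1379487 = \left(\left(\left(\frac{14995711}{24487068}\right)^{2} - \frac{18009848911}{24487068} + 1029257 + \frac{14995711}{24487068} \left(-857\right)\right) + 2815915\right) - 1379487 = \left(\left(\frac{224871348395521}{599616499236624} - \frac{18009848911}{24487068} + 1029257 - \frac{12851324327}{24487068}\right) + 2815915\right) - 1379487 = \left(\frac{616404004378499617705}{599616499236624} + 2815915\right) - 1379487 = \frac{2304873098826397688665}{599616499236624} - 1379487 = \frac{1477709933143964956777}{599616499236624}$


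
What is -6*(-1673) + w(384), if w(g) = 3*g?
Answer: 11190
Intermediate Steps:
-6*(-1673) + w(384) = -6*(-1673) + 3*384 = 10038 + 1152 = 11190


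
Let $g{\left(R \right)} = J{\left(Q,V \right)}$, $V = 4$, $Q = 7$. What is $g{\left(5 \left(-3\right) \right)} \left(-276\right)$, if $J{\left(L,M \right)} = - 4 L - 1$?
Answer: $8004$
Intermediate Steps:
$J{\left(L,M \right)} = -1 - 4 L$
$g{\left(R \right)} = -29$ ($g{\left(R \right)} = -1 - 28 = -29$)
$g{\left(5 \left(-3\right) \right)} \left(-276\right) = \left(-29\right) \left(-276\right) = 8004$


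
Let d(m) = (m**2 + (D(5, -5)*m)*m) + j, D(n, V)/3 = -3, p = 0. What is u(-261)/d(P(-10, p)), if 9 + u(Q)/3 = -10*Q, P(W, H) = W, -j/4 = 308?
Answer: -7803/2032 ≈ -3.8401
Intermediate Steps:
D(n, V) = -9 (D(n, V) = 3*(-3) = -9)
j = -1232 (j = -4*308 = -1232)
u(Q) = -27 - 30*Q (u(Q) = -27 + 3*(-10*Q) = -27 - 30*Q)
d(m) = -1232 - 8*m**2 (d(m) = (m**2 + (-9*m)*m) - 1232 = (m**2 - 9*m**2) - 1232 = -8*m**2 - 1232 = -1232 - 8*m**2)
u(-261)/d(P(-10, p)) = (-27 - 30*(-261))/(-1232 - 8*(-10)**2) = (-27 + 7830)/(-1232 - 8*100) = 7803/(-1232 - 800) = 7803/(-2032) = 7803*(-1/2032) = -7803/2032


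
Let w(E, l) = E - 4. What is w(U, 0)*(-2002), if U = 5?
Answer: -2002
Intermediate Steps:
w(E, l) = -4 + E
w(U, 0)*(-2002) = (-4 + 5)*(-2002) = 1*(-2002) = -2002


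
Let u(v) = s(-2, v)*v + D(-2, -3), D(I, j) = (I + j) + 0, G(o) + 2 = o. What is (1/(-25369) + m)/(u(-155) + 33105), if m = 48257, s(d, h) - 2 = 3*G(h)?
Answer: 1224231832/2683913355 ≈ 0.45614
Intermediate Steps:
G(o) = -2 + o
D(I, j) = I + j
s(d, h) = -4 + 3*h (s(d, h) = 2 + 3*(-2 + h) = 2 + (-6 + 3*h) = -4 + 3*h)
u(v) = -5 + v*(-4 + 3*v) (u(v) = (-4 + 3*v)*v + (-2 - 3) = v*(-4 + 3*v) - 5 = -5 + v*(-4 + 3*v))
(1/(-25369) + m)/(u(-155) + 33105) = (1/(-25369) + 48257)/((-5 - 155*(-4 + 3*(-155))) + 33105) = (-1/25369 + 48257)/((-5 - 155*(-4 - 465)) + 33105) = 1224231832/(25369*((-5 - 155*(-469)) + 33105)) = 1224231832/(25369*((-5 + 72695) + 33105)) = 1224231832/(25369*(72690 + 33105)) = (1224231832/25369)/105795 = (1224231832/25369)*(1/105795) = 1224231832/2683913355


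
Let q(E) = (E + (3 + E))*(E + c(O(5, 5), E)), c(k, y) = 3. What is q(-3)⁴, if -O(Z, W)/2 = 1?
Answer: 0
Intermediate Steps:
O(Z, W) = -2 (O(Z, W) = -2*1 = -2)
q(E) = (3 + E)*(3 + 2*E) (q(E) = (E + (3 + E))*(E + 3) = (3 + 2*E)*(3 + E) = (3 + E)*(3 + 2*E))
q(-3)⁴ = (9 + 2*(-3)² + 9*(-3))⁴ = (9 + 2*9 - 27)⁴ = (9 + 18 - 27)⁴ = 0⁴ = 0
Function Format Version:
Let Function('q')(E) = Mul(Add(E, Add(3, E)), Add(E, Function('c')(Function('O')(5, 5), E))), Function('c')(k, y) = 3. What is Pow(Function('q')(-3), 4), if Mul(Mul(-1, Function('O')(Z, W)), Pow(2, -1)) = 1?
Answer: 0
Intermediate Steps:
Function('O')(Z, W) = -2 (Function('O')(Z, W) = Mul(-2, 1) = -2)
Function('q')(E) = Mul(Add(3, E), Add(3, Mul(2, E))) (Function('q')(E) = Mul(Add(E, Add(3, E)), Add(E, 3)) = Mul(Add(3, Mul(2, E)), Add(3, E)) = Mul(Add(3, E), Add(3, Mul(2, E))))
Pow(Function('q')(-3), 4) = Pow(Add(9, Mul(2, Pow(-3, 2)), Mul(9, -3)), 4) = Pow(Add(9, Mul(2, 9), -27), 4) = Pow(Add(9, 18, -27), 4) = Pow(0, 4) = 0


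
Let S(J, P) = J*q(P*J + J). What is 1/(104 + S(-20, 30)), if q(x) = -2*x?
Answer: -1/24696 ≈ -4.0492e-5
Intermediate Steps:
S(J, P) = J*(-2*J - 2*J*P) (S(J, P) = J*(-2*(P*J + J)) = J*(-2*(J*P + J)) = J*(-2*(J + J*P)) = J*(-2*J - 2*J*P))
1/(104 + S(-20, 30)) = 1/(104 + 2*(-20)²*(-1 - 1*30)) = 1/(104 + 2*400*(-1 - 30)) = 1/(104 + 2*400*(-31)) = 1/(104 - 24800) = 1/(-24696) = -1/24696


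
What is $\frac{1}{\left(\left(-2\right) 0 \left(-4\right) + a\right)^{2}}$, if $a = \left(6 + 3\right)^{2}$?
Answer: $\frac{1}{6561} \approx 0.00015242$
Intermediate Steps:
$a = 81$ ($a = 9^{2} = 81$)
$\frac{1}{\left(\left(-2\right) 0 \left(-4\right) + a\right)^{2}} = \frac{1}{\left(\left(-2\right) 0 \left(-4\right) + 81\right)^{2}} = \frac{1}{\left(0 \left(-4\right) + 81\right)^{2}} = \frac{1}{\left(0 + 81\right)^{2}} = \frac{1}{81^{2}} = \frac{1}{6561}$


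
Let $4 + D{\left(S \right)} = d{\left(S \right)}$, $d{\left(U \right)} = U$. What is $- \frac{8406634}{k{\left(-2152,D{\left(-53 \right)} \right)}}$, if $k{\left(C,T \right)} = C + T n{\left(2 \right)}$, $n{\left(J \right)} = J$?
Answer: $\frac{4203317}{1133} \approx 3709.9$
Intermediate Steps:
$D{\left(S \right)} = -4 + S$
$k{\left(C,T \right)} = C + 2 T$ ($k{\left(C,T \right)} = C + T 2 = C + 2 T$)
$- \frac{8406634}{k{\left(-2152,D{\left(-53 \right)} \right)}} = - \frac{8406634}{-2152 + 2 \left(-4 - 53\right)} = - \frac{8406634}{-2152 + 2 \left(-57\right)} = - \frac{8406634}{-2152 - 114} = - \frac{8406634}{-2266} = \left(-8406634\right) \left(- \frac{1}{2266}\right) = \frac{4203317}{1133}$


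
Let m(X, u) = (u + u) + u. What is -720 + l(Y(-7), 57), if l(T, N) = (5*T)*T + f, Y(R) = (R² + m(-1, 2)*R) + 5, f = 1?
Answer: 1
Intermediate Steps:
m(X, u) = 3*u (m(X, u) = 2*u + u = 3*u)
Y(R) = 5 + R² + 6*R (Y(R) = (R² + (3*2)*R) + 5 = (R² + 6*R) + 5 = 5 + R² + 6*R)
l(T, N) = 1 + 5*T² (l(T, N) = (5*T)*T + 1 = 5*T² + 1 = 1 + 5*T²)
-720 + l(Y(-7), 57) = -720 + (1 + 5*(5 + (-7)² + 6*(-7))²) = -720 + (1 + 5*(5 + 49 - 42)²) = -720 + (1 + 5*12²) = -720 + (1 + 5*144) = -720 + (1 + 720) = -720 + 721 = 1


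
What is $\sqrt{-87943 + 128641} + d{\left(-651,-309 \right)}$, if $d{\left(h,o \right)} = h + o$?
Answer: $-960 + 3 \sqrt{4522} \approx -758.26$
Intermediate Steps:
$\sqrt{-87943 + 128641} + d{\left(-651,-309 \right)} = \sqrt{-87943 + 128641} - 960 = \sqrt{40698} - 960 = 3 \sqrt{4522} - 960 = -960 + 3 \sqrt{4522}$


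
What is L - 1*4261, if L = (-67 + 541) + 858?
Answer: -2929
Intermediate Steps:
L = 1332 (L = 474 + 858 = 1332)
L - 1*4261 = 1332 - 1*4261 = 1332 - 4261 = -2929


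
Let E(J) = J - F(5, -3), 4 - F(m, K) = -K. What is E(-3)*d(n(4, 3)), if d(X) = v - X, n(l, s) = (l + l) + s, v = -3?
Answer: 56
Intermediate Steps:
n(l, s) = s + 2*l (n(l, s) = 2*l + s = s + 2*l)
F(m, K) = 4 + K (F(m, K) = 4 - (-1)*K = 4 + K)
d(X) = -3 - X
E(J) = -1 + J (E(J) = J - (4 - 3) = J - 1*1 = J - 1 = -1 + J)
E(-3)*d(n(4, 3)) = (-1 - 3)*(-3 - (3 + 2*4)) = -4*(-3 - (3 + 8)) = -4*(-3 - 1*11) = -4*(-3 - 11) = -4*(-14) = 56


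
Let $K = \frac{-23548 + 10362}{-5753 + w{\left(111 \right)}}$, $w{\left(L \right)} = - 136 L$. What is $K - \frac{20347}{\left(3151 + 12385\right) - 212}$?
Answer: $- \frac{222152339}{319490076} \approx -0.69533$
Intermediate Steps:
$K = \frac{13186}{20849}$ ($K = \frac{-23548 + 10362}{-5753 - 15096} = - \frac{13186}{-5753 - 15096} = - \frac{13186}{-20849} = \left(-13186\right) \left(- \frac{1}{20849}\right) = \frac{13186}{20849} \approx 0.63245$)
$K - \frac{20347}{\left(3151 + 12385\right) - 212} = \frac{13186}{20849} - \frac{20347}{\left(3151 + 12385\right) - 212} = \frac{13186}{20849} - \frac{20347}{15536 - 212} = \frac{13186}{20849} - \frac{20347}{15324} = - \frac{222152339}{319490076}$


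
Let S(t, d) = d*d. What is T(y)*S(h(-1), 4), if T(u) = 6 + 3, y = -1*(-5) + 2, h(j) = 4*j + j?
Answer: 144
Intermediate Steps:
h(j) = 5*j
S(t, d) = d**2
y = 7 (y = 5 + 2 = 7)
T(u) = 9
T(y)*S(h(-1), 4) = 9*4**2 = 9*16 = 144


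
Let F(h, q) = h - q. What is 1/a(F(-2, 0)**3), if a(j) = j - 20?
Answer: -1/28 ≈ -0.035714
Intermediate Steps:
a(j) = -20 + j
1/a(F(-2, 0)**3) = 1/(-20 + (-2 - 1*0)**3) = 1/(-20 + (-2 + 0)**3) = 1/(-20 + (-2)**3) = 1/(-20 - 8) = 1/(-28) = -1/28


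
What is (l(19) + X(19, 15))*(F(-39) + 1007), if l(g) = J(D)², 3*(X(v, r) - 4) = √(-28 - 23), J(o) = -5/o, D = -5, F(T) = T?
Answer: 4840 + 968*I*√51/3 ≈ 4840.0 + 2304.3*I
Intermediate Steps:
X(v, r) = 4 + I*√51/3 (X(v, r) = 4 + √(-28 - 23)/3 = 4 + √(-51)/3 = 4 + (I*√51)/3 = 4 + I*√51/3)
l(g) = 1 (l(g) = (-5/(-5))² = (-5*(-⅕))² = 1² = 1)
(l(19) + X(19, 15))*(F(-39) + 1007) = (1 + (4 + I*√51/3))*(-39 + 1007) = (5 + I*√51/3)*968 = 4840 + 968*I*√51/3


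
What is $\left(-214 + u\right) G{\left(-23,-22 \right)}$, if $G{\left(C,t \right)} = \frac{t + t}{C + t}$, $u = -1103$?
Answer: $- \frac{19316}{15} \approx -1287.7$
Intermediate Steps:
$G{\left(C,t \right)} = \frac{2 t}{C + t}$
$\left(-214 + u\right) G{\left(-23,-22 \right)} = \left(-214 - 1103\right) 2 \left(-22\right) \frac{1}{-23 - 22} = - 1317 \cdot 2 \left(-22\right) \frac{1}{-45} = - 1317 \cdot 2 \left(-22\right) \left(- \frac{1}{45}\right) = \left(-1317\right) \frac{44}{45} = - \frac{19316}{15}$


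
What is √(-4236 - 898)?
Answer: I*√5134 ≈ 71.652*I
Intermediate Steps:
√(-4236 - 898) = √(-5134) = I*√5134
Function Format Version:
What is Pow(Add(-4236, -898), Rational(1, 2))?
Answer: Mul(I, Pow(5134, Rational(1, 2))) ≈ Mul(71.652, I)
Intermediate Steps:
Pow(Add(-4236, -898), Rational(1, 2)) = Pow(-5134, Rational(1, 2)) = Mul(I, Pow(5134, Rational(1, 2)))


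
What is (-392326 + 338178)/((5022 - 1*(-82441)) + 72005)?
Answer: -13537/39867 ≈ -0.33955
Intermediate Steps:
(-392326 + 338178)/((5022 - 1*(-82441)) + 72005) = -54148/((5022 + 82441) + 72005) = -54148/(87463 + 72005) = -54148/159468 = -54148*1/159468 = -13537/39867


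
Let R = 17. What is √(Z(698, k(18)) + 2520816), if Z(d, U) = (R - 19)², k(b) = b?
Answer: 2*√630205 ≈ 1587.7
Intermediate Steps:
Z(d, U) = 4 (Z(d, U) = (17 - 19)² = (-2)² = 4)
√(Z(698, k(18)) + 2520816) = √(4 + 2520816) = √2520820 = 2*√630205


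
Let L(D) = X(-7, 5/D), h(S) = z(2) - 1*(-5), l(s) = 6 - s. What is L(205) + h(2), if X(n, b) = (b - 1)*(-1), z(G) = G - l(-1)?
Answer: 40/41 ≈ 0.97561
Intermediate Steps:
z(G) = -7 + G (z(G) = G - (6 - 1*(-1)) = G - (6 + 1) = G - 1*7 = G - 7 = -7 + G)
h(S) = 0 (h(S) = (-7 + 2) - 1*(-5) = -5 + 5 = 0)
X(n, b) = 1 - b (X(n, b) = (-1 + b)*(-1) = 1 - b)
L(D) = 1 - 5/D
L(205) + h(2) = (-5 + 205)/205 + 0 = (1/205)*200 + 0 = 40/41 + 0 = 40/41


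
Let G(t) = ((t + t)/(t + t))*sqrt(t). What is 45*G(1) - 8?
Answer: 37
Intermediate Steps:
G(t) = sqrt(t) (G(t) = ((2*t)/((2*t)))*sqrt(t) = ((2*t)*(1/(2*t)))*sqrt(t) = 1*sqrt(t) = sqrt(t))
45*G(1) - 8 = 45*sqrt(1) - 8 = 45*1 - 8 = 45 - 8 = 37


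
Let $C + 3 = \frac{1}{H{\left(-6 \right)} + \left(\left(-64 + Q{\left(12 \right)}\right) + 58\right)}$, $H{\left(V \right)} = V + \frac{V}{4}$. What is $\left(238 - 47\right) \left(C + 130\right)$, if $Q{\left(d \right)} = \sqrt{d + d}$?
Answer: $\frac{5114789}{211} - \frac{1528 \sqrt{6}}{633} \approx 24235.0$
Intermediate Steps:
$H{\left(V \right)} = \frac{5 V}{4}$ ($H{\left(V \right)} = V + V \frac{1}{4} = V + \frac{V}{4} = \frac{5 V}{4}$)
$Q{\left(d \right)} = \sqrt{2} \sqrt{d}$ ($Q{\left(d \right)} = \sqrt{2 d} = \sqrt{2} \sqrt{d}$)
$C = -3 + \frac{1}{- \frac{27}{2} + 2 \sqrt{6}}$ ($C = -3 + \frac{1}{\frac{5}{4} \left(-6\right) + \left(\left(-64 + \sqrt{2} \sqrt{12}\right) + 58\right)} = -3 + \frac{1}{- \frac{15}{2} + \left(\left(-64 + \sqrt{2} \cdot 2 \sqrt{3}\right) + 58\right)} = -3 + \frac{1}{- \frac{15}{2} + \left(\left(-64 + 2 \sqrt{6}\right) + 58\right)} = -3 + \frac{1}{- \frac{15}{2} - \left(6 - 2 \sqrt{6}\right)} = -3 + \frac{1}{- \frac{27}{2} + 2 \sqrt{6}} \approx -3.1163$)
$\left(238 - 47\right) \left(C + 130\right) = \left(238 - 47\right) \left(\left(- \frac{651}{211} - \frac{8 \sqrt{6}}{633}\right) + 130\right) = 191 \left(\frac{26779}{211} - \frac{8 \sqrt{6}}{633}\right) = \frac{5114789}{211} - \frac{1528 \sqrt{6}}{633}$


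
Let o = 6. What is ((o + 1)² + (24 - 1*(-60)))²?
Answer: 17689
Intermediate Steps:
((o + 1)² + (24 - 1*(-60)))² = ((6 + 1)² + (24 - 1*(-60)))² = (7² + (24 + 60))² = (49 + 84)² = 133² = 17689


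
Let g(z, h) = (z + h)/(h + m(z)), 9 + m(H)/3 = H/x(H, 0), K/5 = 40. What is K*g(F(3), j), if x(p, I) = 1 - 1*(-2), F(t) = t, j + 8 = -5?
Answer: 2000/37 ≈ 54.054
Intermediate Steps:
j = -13 (j = -8 - 5 = -13)
K = 200 (K = 5*40 = 200)
x(p, I) = 3 (x(p, I) = 1 + 2 = 3)
m(H) = -27 + H (m(H) = -27 + 3*(H/3) = -27 + H)
g(z, h) = (h + z)/(-27 + h + z) (g(z, h) = (z + h)/(h + (-27 + z)) = (h + z)/(-27 + h + z))
K*g(F(3), j) = 200*((-13 + 3)/(-27 - 13 + 3)) = 200*(-10/(-37)) = 200*(-1/37*(-10)) = 200*(10/37) = 2000/37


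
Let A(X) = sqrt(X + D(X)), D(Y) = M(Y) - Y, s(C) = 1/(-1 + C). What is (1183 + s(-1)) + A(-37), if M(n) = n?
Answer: 2365/2 + I*sqrt(37) ≈ 1182.5 + 6.0828*I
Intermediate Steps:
D(Y) = 0 (D(Y) = Y - Y = 0)
A(X) = sqrt(X) (A(X) = sqrt(X + 0) = sqrt(X))
(1183 + s(-1)) + A(-37) = (1183 + 1/(-1 - 1)) + sqrt(-37) = (1183 + 1/(-2)) + I*sqrt(37) = (1183 - 1/2) + I*sqrt(37) = 2365/2 + I*sqrt(37)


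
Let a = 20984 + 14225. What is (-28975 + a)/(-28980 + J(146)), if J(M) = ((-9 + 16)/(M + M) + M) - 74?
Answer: -1820328/8441129 ≈ -0.21565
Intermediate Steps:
a = 35209
J(M) = -74 + M + 7/(2*M) (J(M) = (7/((2*M)) + M) - 74 = (7*(1/(2*M)) + M) - 74 = (7/(2*M) + M) - 74 = (M + 7/(2*M)) - 74 = -74 + M + 7/(2*M))
(-28975 + a)/(-28980 + J(146)) = (-28975 + 35209)/(-28980 + (-74 + 146 + (7/2)/146)) = 6234/(-28980 + (-74 + 146 + (7/2)*(1/146))) = 6234/(-28980 + (-74 + 146 + 7/292)) = 6234/(-28980 + 21031/292) = 6234/(-8441129/292) = 6234*(-292/8441129) = -1820328/8441129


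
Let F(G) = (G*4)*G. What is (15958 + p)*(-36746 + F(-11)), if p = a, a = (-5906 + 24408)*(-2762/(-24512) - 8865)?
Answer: 18221752965147235/3064 ≈ 5.9470e+12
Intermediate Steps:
a = -1005103193809/6128 (a = 18502*(-2762*(-1/24512) - 8865) = 18502*(1381/12256 - 8865) = 18502*(-108648059/12256) = -1005103193809/6128 ≈ -1.6402e+8)
F(G) = 4*G**2 (F(G) = (4*G)*G = 4*G**2)
p = -1005103193809/6128 ≈ -1.6402e+8
(15958 + p)*(-36746 + F(-11)) = (15958 - 1005103193809/6128)*(-36746 + 4*(-11)**2) = -1005005403185*(-36746 + 4*121)/6128 = -1005005403185*(-36746 + 484)/6128 = -1005005403185/6128*(-36262) = 18221752965147235/3064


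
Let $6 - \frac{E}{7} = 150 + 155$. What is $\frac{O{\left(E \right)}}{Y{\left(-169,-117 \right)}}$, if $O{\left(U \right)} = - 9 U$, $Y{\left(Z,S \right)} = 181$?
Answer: $\frac{18837}{181} \approx 104.07$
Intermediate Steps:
$E = -2093$ ($E = 42 - 7 \left(150 + 155\right) = 42 - 2135 = -2093$)
$\frac{O{\left(E \right)}}{Y{\left(-169,-117 \right)}} = \frac{\left(-9\right) \left(-2093\right)}{181} = 18837 \cdot \frac{1}{181} = \frac{18837}{181}$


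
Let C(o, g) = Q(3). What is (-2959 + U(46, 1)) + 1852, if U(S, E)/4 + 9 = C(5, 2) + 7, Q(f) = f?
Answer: -1103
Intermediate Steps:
C(o, g) = 3
U(S, E) = 4 (U(S, E) = -36 + 4*(3 + 7) = -36 + 4*10 = -36 + 40 = 4)
(-2959 + U(46, 1)) + 1852 = (-2959 + 4) + 1852 = -2955 + 1852 = -1103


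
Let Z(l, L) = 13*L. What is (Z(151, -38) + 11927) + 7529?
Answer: 18962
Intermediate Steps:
(Z(151, -38) + 11927) + 7529 = (13*(-38) + 11927) + 7529 = (-494 + 11927) + 7529 = 11433 + 7529 = 18962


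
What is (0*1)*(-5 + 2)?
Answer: 0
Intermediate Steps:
(0*1)*(-5 + 2) = 0*(-3) = 0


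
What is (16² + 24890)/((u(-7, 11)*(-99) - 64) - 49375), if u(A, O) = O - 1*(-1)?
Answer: -25146/50627 ≈ -0.49669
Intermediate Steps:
u(A, O) = 1 + O (u(A, O) = O + 1 = 1 + O)
(16² + 24890)/((u(-7, 11)*(-99) - 64) - 49375) = (16² + 24890)/(((1 + 11)*(-99) - 64) - 49375) = (256 + 24890)/((12*(-99) - 64) - 49375) = 25146/((-1188 - 64) - 49375) = 25146/(-1252 - 49375) = 25146/(-50627) = 25146*(-1/50627) = -25146/50627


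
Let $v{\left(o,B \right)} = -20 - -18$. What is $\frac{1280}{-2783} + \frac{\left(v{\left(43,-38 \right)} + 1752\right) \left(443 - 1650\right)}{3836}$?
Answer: $- \frac{420235845}{762542} \approx -551.1$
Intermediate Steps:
$v{\left(o,B \right)} = -2$ ($v{\left(o,B \right)} = -20 + 18 = -2$)
$\frac{1280}{-2783} + \frac{\left(v{\left(43,-38 \right)} + 1752\right) \left(443 - 1650\right)}{3836} = \frac{1280}{-2783} + \frac{\left(-2 + 1752\right) \left(443 - 1650\right)}{3836} = 1280 \left(- \frac{1}{2783}\right) + 1750 \left(-1207\right) \frac{1}{3836} = - \frac{1280}{2783} - \frac{150875}{274} = - \frac{420235845}{762542}$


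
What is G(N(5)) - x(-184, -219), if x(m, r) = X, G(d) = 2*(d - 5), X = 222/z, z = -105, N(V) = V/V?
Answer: -206/35 ≈ -5.8857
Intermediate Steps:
N(V) = 1
X = -74/35 (X = 222/(-105) = 222*(-1/105) = -74/35 ≈ -2.1143)
G(d) = -10 + 2*d (G(d) = 2*(-5 + d) = -10 + 2*d)
x(m, r) = -74/35
G(N(5)) - x(-184, -219) = (-10 + 2*1) - 1*(-74/35) = (-10 + 2) + 74/35 = -8 + 74/35 = -206/35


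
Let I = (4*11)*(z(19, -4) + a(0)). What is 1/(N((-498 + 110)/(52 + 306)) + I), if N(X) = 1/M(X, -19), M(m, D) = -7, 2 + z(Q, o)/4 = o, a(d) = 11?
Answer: -7/4005 ≈ -0.0017478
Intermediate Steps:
z(Q, o) = -8 + 4*o
N(X) = -⅐ (N(X) = 1/(-7) = -⅐)
I = -572 (I = (4*11)*((-8 + 4*(-4)) + 11) = 44*((-8 - 16) + 11) = 44*(-24 + 11) = 44*(-13) = -572)
1/(N((-498 + 110)/(52 + 306)) + I) = 1/(-⅐ - 572) = 1/(-4005/7) = -7/4005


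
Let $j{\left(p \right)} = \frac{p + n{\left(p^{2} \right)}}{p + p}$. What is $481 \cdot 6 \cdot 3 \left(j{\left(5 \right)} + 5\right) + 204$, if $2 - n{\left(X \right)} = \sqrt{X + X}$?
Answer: $\frac{247773}{5} - 4329 \sqrt{2} \approx 43433.0$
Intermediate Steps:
$n{\left(X \right)} = 2 - \sqrt{2} \sqrt{X}$ ($n{\left(X \right)} = 2 - \sqrt{X + X} = 2 - \sqrt{2 X} = 2 - \sqrt{2} \sqrt{X}$)
$j{\left(p \right)} = \frac{2 + p - \sqrt{2} \sqrt{p^{2}}}{2 p}$ ($j{\left(p \right)} = \frac{p - \left(-2 + \sqrt{2} \sqrt{p^{2}}\right)}{p + p} = \frac{2 + p - \sqrt{2} \sqrt{p^{2}}}{2 p}$)
$481 \cdot 6 \cdot 3 \left(j{\left(5 \right)} + 5\right) + 204 = 481 \cdot 6 \cdot 3 \left(\frac{2 + 5 - \sqrt{2} \sqrt{5^{2}}}{2 \cdot 5} + 5\right) + 204 = 481 \cdot 18 \left(\frac{1}{2} \cdot \frac{1}{5} \left(2 + 5 - \sqrt{2} \sqrt{25}\right) + 5\right) + 204 = 481 \cdot 18 \left(\frac{1}{2} \cdot \frac{1}{5} \left(2 + 5 - \sqrt{2} \cdot 5\right) + 5\right) + 204 = 481 \cdot 18 \left(\frac{1}{2} \cdot \frac{1}{5} \left(2 + 5 - 5 \sqrt{2}\right) + 5\right) + 204 = 481 \cdot 18 \left(\frac{1}{2} \cdot \frac{1}{5} \left(7 - 5 \sqrt{2}\right) + 5\right) + 204 = 481 \cdot 18 \left(\left(\frac{7}{10} - \frac{\sqrt{2}}{2}\right) + 5\right) + 204 = 481 \cdot 18 \left(\frac{57}{10} - \frac{\sqrt{2}}{2}\right) + 204 = 481 \left(\frac{513}{5} - 9 \sqrt{2}\right) + 204 = \left(\frac{246753}{5} - 4329 \sqrt{2}\right) + 204 = \frac{247773}{5} - 4329 \sqrt{2}$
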